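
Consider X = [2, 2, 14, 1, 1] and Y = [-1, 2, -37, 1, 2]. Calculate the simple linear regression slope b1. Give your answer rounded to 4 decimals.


The sample means are xbar = 4.0000 and ybar = -6.6000.
Compute S_xx = 126.0000 and S_xy = -381.0000.
Slope b1 = S_xy / S_xx = -381.0000 / 126.0000 = -3.0238.

-3.0238


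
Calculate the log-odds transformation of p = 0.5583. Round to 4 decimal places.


1 - p = 0.4417.
p/(1-p) = 1.2640.
logit = ln(1.2640) = 0.2343.

0.2343


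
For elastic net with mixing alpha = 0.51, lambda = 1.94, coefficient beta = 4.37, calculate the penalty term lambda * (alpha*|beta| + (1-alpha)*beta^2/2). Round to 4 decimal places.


alpha * |beta| = 0.51 * 4.37 = 2.2287.
(1-alpha) * beta^2/2 = 0.49 * 19.0969/2 = 4.6787.
Total = 1.94 * (2.2287 + 4.6787) = 13.4004.

13.4004


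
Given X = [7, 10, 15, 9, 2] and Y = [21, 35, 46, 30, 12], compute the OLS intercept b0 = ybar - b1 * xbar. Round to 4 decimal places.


First find the slope: b1 = 2.7197.
Means: xbar = 8.6000, ybar = 28.8000.
b0 = ybar - b1 * xbar = 28.8000 - 2.7197 * 8.6000 = 5.4103.

5.4103


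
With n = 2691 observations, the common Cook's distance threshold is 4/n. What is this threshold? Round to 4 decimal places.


Cook's distance cutoff = 4/n = 4/2691.
= 0.0015.

0.0015


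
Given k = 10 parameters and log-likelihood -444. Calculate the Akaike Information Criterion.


Compute:
2k = 2*10 = 20.
-2*loglik = -2*(-444) = 888.
AIC = 20 + 888 = 908.

908


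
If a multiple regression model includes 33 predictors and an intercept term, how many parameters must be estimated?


Including the intercept, the model has 33 predictor coefficients + 1 intercept.
Total = 34.

34


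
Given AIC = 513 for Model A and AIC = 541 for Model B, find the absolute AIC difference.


Absolute difference = |513 - 541| = 28.
The model with lower AIC (A) is preferred.

28


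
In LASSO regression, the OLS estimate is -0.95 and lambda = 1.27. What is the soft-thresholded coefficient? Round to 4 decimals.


Check: |-0.95| = 0.95 vs lambda = 1.27.
Since |beta| <= lambda, the coefficient is set to 0.
Soft-thresholded coefficient = 0.0000.

0.0000


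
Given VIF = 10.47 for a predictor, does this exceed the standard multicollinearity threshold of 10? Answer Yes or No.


Check: VIF = 10.47 vs threshold = 10.
Since 10.47 >= 10, the answer is Yes.

Yes


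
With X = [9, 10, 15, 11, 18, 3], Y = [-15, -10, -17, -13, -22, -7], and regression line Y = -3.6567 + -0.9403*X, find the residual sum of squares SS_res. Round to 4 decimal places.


For each point, residual = actual - predicted.
Residuals: [-2.8806, 3.0597, 0.7612, 1.0000, -1.4179, -0.5224].
Sum of squared residuals = 21.5224.

21.5224


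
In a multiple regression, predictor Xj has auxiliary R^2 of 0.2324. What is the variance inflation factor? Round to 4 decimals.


VIF = 1 / (1 - 0.2324).
= 1 / 0.7676 = 1.3028.

1.3028


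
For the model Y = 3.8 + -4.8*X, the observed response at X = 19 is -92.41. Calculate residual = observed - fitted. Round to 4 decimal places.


Fitted value at X = 19 is yhat = 3.8 + -4.8*19 = -87.4000.
Residual = -92.41 - -87.4000 = -5.0100.

-5.0100


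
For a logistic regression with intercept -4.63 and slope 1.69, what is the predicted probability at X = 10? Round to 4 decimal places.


Compute z = -4.63 + (1.69)(10) = 12.2700.
exp(-z) = 0.0000.
P = 1/(1 + 0.0000) = 1.0000.

1.0000


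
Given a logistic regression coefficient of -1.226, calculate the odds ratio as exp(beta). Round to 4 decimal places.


The odds ratio is computed as:
OR = e^(-1.226) = 0.2935.

0.2935


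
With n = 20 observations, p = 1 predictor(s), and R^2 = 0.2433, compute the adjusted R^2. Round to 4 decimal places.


Plug in: Adj R^2 = 1 - (1 - 0.2433) * 19/18.
= 1 - 0.7567 * 19/18
= 1 - 14.3773 / 18
= 1 - 0.7987 = 0.2013.

0.2013


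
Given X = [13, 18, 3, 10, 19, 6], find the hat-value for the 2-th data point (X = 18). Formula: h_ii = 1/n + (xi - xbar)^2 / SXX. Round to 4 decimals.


Mean of X: xbar = 11.5000.
SXX = 205.5000.
For X = 18: h = 1/6 + (18 - 11.5000)^2/205.5000 = 0.3723.

0.3723


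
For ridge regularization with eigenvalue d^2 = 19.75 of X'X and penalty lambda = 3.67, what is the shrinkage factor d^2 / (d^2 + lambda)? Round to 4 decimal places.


Compute the denominator: 19.75 + 3.67 = 23.4200.
Shrinkage factor = 19.75 / 23.4200 = 0.8433.

0.8433


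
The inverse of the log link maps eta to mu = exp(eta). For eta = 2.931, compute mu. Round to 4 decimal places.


Apply the inverse link:
mu = e^2.931 = 18.7464.

18.7464


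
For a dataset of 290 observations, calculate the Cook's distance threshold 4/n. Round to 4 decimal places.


Cook's distance cutoff = 4/n = 4/290.
= 0.0138.

0.0138


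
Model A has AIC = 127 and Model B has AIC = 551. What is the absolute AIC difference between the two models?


|AIC_A - AIC_B| = |127 - 551| = 424.
Model A is preferred (lower AIC).

424


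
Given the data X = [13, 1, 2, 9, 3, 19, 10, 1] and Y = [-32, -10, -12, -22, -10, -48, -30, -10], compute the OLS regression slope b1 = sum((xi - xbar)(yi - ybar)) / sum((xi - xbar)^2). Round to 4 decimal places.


First compute the means: xbar = 7.2500, ybar = -21.7500.
Then S_xx = sum((xi - xbar)^2) = 305.5000.
S_xy = sum((xi - xbar)(yi - ybar)) = -638.5000.
b1 = S_xy / S_xx = -638.5000 / 305.5000 = -2.0900.

-2.0900


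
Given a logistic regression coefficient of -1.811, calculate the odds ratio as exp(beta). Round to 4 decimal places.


exp(-1.811) = 0.1635.
So the odds ratio is 0.1635.

0.1635


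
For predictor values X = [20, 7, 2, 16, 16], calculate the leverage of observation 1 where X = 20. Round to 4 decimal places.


n = 5, xbar = 12.2000.
SXX = sum((xi - xbar)^2) = 220.8000.
h = 1/5 + (20 - 12.2000)^2 / 220.8000 = 0.4755.

0.4755


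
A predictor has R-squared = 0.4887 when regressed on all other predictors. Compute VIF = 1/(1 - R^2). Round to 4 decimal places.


Denominator: 1 - 0.4887 = 0.5113.
VIF = 1 / 0.5113 = 1.9558.

1.9558


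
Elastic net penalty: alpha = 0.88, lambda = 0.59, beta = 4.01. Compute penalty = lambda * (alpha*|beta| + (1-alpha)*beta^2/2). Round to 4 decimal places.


alpha * |beta| = 0.88 * 4.01 = 3.5288.
(1-alpha) * beta^2/2 = 0.12 * 16.0801/2 = 0.9648.
Total = 0.59 * (3.5288 + 0.9648) = 2.6512.

2.6512


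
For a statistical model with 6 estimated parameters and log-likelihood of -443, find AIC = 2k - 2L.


Compute:
2k = 2*6 = 12.
-2*loglik = -2*(-443) = 886.
AIC = 12 + 886 = 898.

898


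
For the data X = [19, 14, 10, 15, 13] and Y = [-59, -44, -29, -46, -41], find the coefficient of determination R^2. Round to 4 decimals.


The fitted line is Y = 2.7150 + -3.2757*X.
SSres = 3.5467, SStot = 462.8000.
R^2 = 1 - SSres/SStot = 0.9923.

0.9923


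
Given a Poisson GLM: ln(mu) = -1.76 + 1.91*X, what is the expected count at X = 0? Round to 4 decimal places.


eta = -1.76 + 1.91 * 0 = -1.7600.
mu = exp(-1.7600) = 0.1720.

0.1720


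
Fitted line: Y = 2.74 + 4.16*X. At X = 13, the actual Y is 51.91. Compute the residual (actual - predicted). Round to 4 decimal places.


Fitted value at X = 13 is yhat = 2.74 + 4.16*13 = 56.8200.
Residual = 51.91 - 56.8200 = -4.9100.

-4.9100


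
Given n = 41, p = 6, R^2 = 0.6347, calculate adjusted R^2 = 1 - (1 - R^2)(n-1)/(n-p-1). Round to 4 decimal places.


Adjusted R^2 = 1 - (1 - R^2) * (n-1)/(n-p-1).
(1 - R^2) = 0.3653.
(n-1)/(n-p-1) = 40/34.
(1 - R^2) * (n-1) = 0.3653 * 40 = 14.6120.
Divide by (n-p-1): 14.6120 / 34 = 0.4298.
Adj R^2 = 1 - 0.4298 = 0.5702.

0.5702


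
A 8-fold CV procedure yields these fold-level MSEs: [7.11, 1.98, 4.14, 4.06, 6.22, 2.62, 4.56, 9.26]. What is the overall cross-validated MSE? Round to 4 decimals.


Total MSE across folds = 39.9500.
CV-MSE = 39.9500/8 = 4.9938.

4.9938


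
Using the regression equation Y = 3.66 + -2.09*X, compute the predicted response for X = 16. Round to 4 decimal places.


Predicted value:
Y = 3.66 + (-2.09)(16) = 3.66 + -33.4400 = -29.7800.

-29.7800


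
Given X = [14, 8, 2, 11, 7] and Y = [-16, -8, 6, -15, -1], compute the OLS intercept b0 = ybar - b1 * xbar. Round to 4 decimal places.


The slope is b1 = -2.0000.
Sample means are xbar = 8.4000 and ybar = -6.8000.
Intercept: b0 = -6.8000 - (-2.0000)(8.4000) = 10.0000.

10.0000


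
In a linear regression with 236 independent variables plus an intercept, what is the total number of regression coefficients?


Including the intercept, the model has 236 predictor coefficients + 1 intercept.
Total = 237.

237


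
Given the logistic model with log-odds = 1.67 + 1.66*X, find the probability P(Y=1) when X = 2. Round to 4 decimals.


z = 1.67 + 1.66 * 2 = 4.9900.
Sigmoid: P = 1 / (1 + exp(-4.9900)) = 0.9932.

0.9932


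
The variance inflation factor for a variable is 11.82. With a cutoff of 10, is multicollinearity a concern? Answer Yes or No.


The threshold is 10.
VIF = 11.82 is >= 10.
Multicollinearity indication: Yes.

Yes


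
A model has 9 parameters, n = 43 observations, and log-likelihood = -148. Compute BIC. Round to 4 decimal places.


Compute k*ln(n) = 9*ln(43) = 9*3.761200 = 33.850800.
Then -2*loglik = 296.
BIC = 33.850800 + 296 = 329.850800, which rounds to 329.8508.

329.8508


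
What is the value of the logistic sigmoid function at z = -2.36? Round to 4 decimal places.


First, exp(2.3600) = 10.5910.
Then sigma(z) = 1/(1 + 10.5910) = 0.0863.

0.0863


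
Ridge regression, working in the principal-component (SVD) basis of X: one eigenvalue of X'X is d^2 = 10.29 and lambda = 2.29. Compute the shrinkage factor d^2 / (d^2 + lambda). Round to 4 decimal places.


Compute the denominator: 10.29 + 2.29 = 12.5800.
Shrinkage factor = 10.29 / 12.5800 = 0.8180.

0.8180


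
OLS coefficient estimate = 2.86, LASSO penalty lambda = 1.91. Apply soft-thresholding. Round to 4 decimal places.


Absolute value: |2.86| = 2.86.
Compare to lambda = 1.91.
Since |beta| > lambda, coefficient = sign(beta)*(|beta| - lambda) = 0.9500.

0.9500


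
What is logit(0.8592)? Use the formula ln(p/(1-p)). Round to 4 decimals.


Compute the odds: 0.8592/0.1408 = 6.1023.
Take the natural log: ln(6.1023) = 1.8087.

1.8087


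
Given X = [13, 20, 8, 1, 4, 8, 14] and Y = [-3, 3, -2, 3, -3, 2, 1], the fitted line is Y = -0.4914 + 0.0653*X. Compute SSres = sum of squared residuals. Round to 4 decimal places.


For each point, residual = actual - predicted.
Residuals: [-3.3575, 2.1854, -2.0310, 3.4261, -2.7698, 1.9690, 0.5772].
Sum of squared residuals = 43.7938.

43.7938


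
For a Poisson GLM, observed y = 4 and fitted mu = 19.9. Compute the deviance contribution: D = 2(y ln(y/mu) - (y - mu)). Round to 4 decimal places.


y/mu = 4/19.9 = 0.201005 (approx.), and ln(4/19.9) = -1.604425.
y * ln(y/mu) = 4 * -1.604425 = -6.417700.
y - mu = -15.9.
D = 2 * (-6.417700 - -15.9) = 18.964600, which rounds to 18.9646.

18.9646


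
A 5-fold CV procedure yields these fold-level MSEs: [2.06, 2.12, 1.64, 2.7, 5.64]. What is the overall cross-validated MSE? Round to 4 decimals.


Add all fold MSEs: 14.1600.
Divide by k = 5: 14.1600/5 = 2.8320.

2.8320


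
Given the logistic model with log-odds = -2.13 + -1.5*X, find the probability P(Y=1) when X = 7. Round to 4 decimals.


z = -2.13 + -1.5 * 7 = -12.6300.
Sigmoid: P = 1 / (1 + exp(12.6300)) = 0.0000.

0.0000


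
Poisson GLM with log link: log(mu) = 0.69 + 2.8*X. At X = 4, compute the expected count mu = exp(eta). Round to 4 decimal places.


Linear predictor: eta = 0.69 + (2.8)(4) = 11.8900.
Expected count: mu = exp(11.8900) = 145801.2978.

145801.2978


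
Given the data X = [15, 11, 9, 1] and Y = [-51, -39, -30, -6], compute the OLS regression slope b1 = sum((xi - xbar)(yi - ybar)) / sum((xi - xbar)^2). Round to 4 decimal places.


Calculate xbar = 9.0000, ybar = -31.5000.
S_xx = 104.0000, S_xy = -336.0000.
Using b1 = S_xy / S_xx = -336.0000 / 104.0000, we get b1 = -3.2308.

-3.2308


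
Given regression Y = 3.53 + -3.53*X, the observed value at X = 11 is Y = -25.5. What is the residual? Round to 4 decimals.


Predicted = 3.53 + -3.53 * 11 = -35.3000.
Residual = -25.5 - -35.3000 = 9.8000.

9.8000


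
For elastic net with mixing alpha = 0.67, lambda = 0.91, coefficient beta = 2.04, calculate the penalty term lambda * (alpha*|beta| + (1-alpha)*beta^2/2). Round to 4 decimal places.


alpha * |beta| = 0.67 * 2.04 = 1.3668.
(1-alpha) * beta^2/2 = 0.33 * 4.1616/2 = 0.6867.
Total = 0.91 * (1.3668 + 0.6867) = 1.8687.

1.8687


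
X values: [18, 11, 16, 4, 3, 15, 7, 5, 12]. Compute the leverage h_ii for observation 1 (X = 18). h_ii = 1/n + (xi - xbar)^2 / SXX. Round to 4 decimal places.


n = 9, xbar = 10.1111.
SXX = sum((xi - xbar)^2) = 248.8889.
h = 1/9 + (18 - 10.1111)^2 / 248.8889 = 0.3612.

0.3612


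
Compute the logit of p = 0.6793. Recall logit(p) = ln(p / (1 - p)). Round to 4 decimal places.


1 - p = 0.3207.
p/(1-p) = 2.1182.
logit = ln(2.1182) = 0.7506.

0.7506


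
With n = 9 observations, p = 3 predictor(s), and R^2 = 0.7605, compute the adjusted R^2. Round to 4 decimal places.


Adjusted R^2 = 1 - (1 - R^2) * (n-1)/(n-p-1).
(1 - R^2) = 0.2395.
(n-1)/(n-p-1) = 8/5.
(1 - R^2) * (n-1) = 0.2395 * 8 = 1.9160.
Divide by (n-p-1): 1.9160 / 5 = 0.3832.
Adj R^2 = 1 - 0.3832 = 0.6168.

0.6168


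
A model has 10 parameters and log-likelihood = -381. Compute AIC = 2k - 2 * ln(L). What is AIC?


Compute:
2k = 2*10 = 20.
-2*loglik = -2*(-381) = 762.
AIC = 20 + 762 = 782.

782


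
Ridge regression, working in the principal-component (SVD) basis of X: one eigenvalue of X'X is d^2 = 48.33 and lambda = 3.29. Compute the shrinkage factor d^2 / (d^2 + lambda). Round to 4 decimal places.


Denominator = d^2 + lambda = 48.33 + 3.29 = 51.6200.
Shrinkage = 48.33 / 51.6200 = 0.9363.

0.9363


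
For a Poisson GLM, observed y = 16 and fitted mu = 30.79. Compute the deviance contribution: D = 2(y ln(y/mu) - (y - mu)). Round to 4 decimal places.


y/mu = 16/30.79 = 0.519649 (approx.), and ln(16/30.79) = -0.654601.
y * ln(y/mu) = 16 * -0.654601 = -10.473616.
y - mu = -14.79.
D = 2 * (-10.473616 - -14.79) = 8.632768, which rounds to 8.6328.

8.6328


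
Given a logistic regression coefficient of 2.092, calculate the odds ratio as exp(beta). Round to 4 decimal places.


exp(2.092) = 8.1011.
So the odds ratio is 8.1011.

8.1011


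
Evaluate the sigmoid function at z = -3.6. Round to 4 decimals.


Compute exp(3.6000) = 36.5982.
Sigmoid = 1 / (1 + 36.5982) = 1 / 37.5982 = 0.0266.

0.0266


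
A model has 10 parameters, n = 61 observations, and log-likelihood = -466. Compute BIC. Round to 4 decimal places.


Compute k*ln(n) = 10*ln(61) = 10*4.110874 = 41.108740.
Then -2*loglik = 932.
BIC = 41.108740 + 932 = 973.108740, which rounds to 973.1087.

973.1087


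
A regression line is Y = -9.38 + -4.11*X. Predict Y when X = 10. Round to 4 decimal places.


Substitute X = 10 into the equation:
Y = -9.38 + -4.11 * 10 = -9.38 + -41.1000 = -50.4800.

-50.4800


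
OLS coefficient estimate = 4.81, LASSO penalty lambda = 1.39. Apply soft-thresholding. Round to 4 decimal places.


|beta_OLS| = 4.81.
lambda = 1.39.
Since |beta| > lambda, coefficient = sign(beta)*(|beta| - lambda) = 3.4200.
Result = 3.4200.

3.4200


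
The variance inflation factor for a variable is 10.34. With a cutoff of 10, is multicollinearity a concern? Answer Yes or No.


The threshold is 10.
VIF = 10.34 is >= 10.
Multicollinearity indication: Yes.

Yes


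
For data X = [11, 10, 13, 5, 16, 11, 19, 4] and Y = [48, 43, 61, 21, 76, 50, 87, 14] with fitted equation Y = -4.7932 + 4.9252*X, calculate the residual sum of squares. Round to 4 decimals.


Compute predicted values, then residuals = yi - yhat_i.
Residuals: [-1.3840, -1.4588, 1.7656, 1.1672, 1.9900, 0.6160, -1.7856, -0.9076].
SSres = sum(residual^2) = 16.8749.

16.8749


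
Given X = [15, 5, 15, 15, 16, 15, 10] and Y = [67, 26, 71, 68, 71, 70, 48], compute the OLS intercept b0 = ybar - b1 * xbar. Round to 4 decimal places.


Compute b1 = 4.2143 from the OLS formula.
With xbar = 13.0000 and ybar = 60.1429, the intercept is:
b0 = 60.1429 - 4.2143 * 13.0000 = 5.3571.

5.3571


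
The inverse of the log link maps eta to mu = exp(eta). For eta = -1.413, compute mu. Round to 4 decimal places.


The inverse log link gives:
mu = exp(-1.413) = 0.2434.

0.2434


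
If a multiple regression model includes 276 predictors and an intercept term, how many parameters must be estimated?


Including the intercept, the model has 276 predictor coefficients + 1 intercept.
Total = 277.

277


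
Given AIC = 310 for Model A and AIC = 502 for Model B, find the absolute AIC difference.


Compute |310 - 502| = 192.
Model A has the smaller AIC.

192


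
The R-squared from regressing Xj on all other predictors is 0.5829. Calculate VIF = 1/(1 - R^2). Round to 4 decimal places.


Using VIF = 1/(1 - R^2_j):
1 - 0.5829 = 0.4171.
VIF = 2.3975.

2.3975


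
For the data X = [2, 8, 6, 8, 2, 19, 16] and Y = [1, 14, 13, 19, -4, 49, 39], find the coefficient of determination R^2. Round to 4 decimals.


After computing the OLS fit (b0=-6.6548, b1=2.9112):
SSres = 31.6848, SStot = 2213.4286.
R^2 = 1 - 31.6848/2213.4286 = 0.9857.

0.9857


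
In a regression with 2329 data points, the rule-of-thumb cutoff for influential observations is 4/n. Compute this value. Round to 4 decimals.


Using the rule of thumb:
Threshold = 4 / 2329 = 0.0017.

0.0017


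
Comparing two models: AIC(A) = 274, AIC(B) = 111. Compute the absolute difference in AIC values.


|AIC_A - AIC_B| = |274 - 111| = 163.
Model B is preferred (lower AIC).

163


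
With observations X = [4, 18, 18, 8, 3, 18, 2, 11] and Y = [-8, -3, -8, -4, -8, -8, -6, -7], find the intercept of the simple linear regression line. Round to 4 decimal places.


The slope is b1 = 0.0405.
Sample means are xbar = 10.2500 and ybar = -6.5000.
Intercept: b0 = -6.5000 - (0.0405)(10.2500) = -6.9153.

-6.9153


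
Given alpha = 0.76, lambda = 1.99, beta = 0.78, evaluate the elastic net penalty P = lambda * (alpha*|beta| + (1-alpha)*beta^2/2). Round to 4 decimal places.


alpha * |beta| = 0.76 * 0.78 = 0.5928.
(1-alpha) * beta^2/2 = 0.24 * 0.6084/2 = 0.0730.
Total = 1.99 * (0.5928 + 0.0730) = 1.3250.

1.3250


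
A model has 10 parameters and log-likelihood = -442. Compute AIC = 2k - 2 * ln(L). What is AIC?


AIC = 2*10 - 2*(-442).
= 20 + 884 = 904.

904


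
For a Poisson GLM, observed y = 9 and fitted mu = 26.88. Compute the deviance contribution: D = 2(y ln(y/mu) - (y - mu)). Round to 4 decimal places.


First: ln(9/26.88) = -1.094158.
Then: 9 * -1.094158 = -9.847422.
y - mu = 9 - 26.88 = -17.88.
D = 2(-9.847422 - -17.88) = 16.065156, which rounds to 16.0652.

16.0652


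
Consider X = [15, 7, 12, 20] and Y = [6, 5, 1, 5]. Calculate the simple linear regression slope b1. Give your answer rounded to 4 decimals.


The sample means are xbar = 13.5000 and ybar = 4.2500.
Compute S_xx = 89.0000 and S_xy = 7.5000.
Slope b1 = S_xy / S_xx = 7.5000 / 89.0000 = 0.0843.

0.0843


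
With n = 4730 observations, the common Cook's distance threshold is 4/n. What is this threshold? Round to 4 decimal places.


Using the rule of thumb:
Threshold = 4 / 4730 = 0.0008.

0.0008


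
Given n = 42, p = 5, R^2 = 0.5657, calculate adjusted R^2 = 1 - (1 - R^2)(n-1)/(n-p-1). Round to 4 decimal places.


Using the formula:
(1 - 0.5657) = 0.4343.
Multiply by 41/36: 0.4343 * 41 = 17.8063, then 17.8063 / 36 = 0.4946.
Adj R^2 = 1 - 0.4946 = 0.5054.

0.5054


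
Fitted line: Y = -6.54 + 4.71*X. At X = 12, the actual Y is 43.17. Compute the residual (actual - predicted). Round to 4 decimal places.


Predicted = -6.54 + 4.71 * 12 = 49.9800.
Residual = 43.17 - 49.9800 = -6.8100.

-6.8100


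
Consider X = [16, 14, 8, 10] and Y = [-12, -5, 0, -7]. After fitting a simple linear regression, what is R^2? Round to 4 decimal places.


Fit the OLS line: b0 = 7.2000, b1 = -1.1000.
SSres = 25.6000.
SStot = 74.0000.
R^2 = 1 - 25.6000/74.0000 = 0.6541.

0.6541


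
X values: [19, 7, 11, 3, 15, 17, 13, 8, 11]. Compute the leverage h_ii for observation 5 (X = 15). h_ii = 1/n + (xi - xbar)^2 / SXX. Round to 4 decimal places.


Mean of X: xbar = 11.5556.
SXX = 206.2222.
For X = 15: h = 1/9 + (15 - 11.5556)^2/206.2222 = 0.1686.

0.1686


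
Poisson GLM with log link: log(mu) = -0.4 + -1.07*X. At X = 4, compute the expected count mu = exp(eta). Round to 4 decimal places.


Compute eta = -0.4 + -1.07 * 4 = -4.6800.
Apply inverse link: mu = e^-4.6800 = 0.0093.

0.0093


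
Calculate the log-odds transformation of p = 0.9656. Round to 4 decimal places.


Compute the odds: 0.9656/0.0344 = 28.0698.
Take the natural log: ln(28.0698) = 3.3347.

3.3347


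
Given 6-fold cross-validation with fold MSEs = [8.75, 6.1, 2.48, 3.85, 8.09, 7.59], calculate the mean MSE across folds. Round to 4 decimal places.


Sum of fold MSEs = 36.8600.
Average = 36.8600 / 6 = 6.1433.

6.1433


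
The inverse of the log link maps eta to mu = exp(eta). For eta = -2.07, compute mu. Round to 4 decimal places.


The inverse log link gives:
mu = exp(-2.07) = 0.1262.

0.1262


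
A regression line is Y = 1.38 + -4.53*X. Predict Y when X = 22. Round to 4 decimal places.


Substitute X = 22 into the equation:
Y = 1.38 + -4.53 * 22 = 1.38 + -99.6600 = -98.2800.

-98.2800


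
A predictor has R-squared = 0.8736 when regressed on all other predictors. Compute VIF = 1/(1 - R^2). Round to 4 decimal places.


VIF = 1 / (1 - 0.8736).
= 1 / 0.1264 = 7.9114.

7.9114


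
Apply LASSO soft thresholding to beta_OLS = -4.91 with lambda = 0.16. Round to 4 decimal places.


Check: |-4.91| = 4.91 vs lambda = 0.16.
Since |beta| > lambda, coefficient = sign(beta)*(|beta| - lambda) = -4.7500.
Soft-thresholded coefficient = -4.7500.

-4.7500


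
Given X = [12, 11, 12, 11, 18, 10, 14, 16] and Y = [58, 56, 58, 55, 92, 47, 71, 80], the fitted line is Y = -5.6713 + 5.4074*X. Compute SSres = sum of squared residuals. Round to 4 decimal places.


Compute predicted values, then residuals = yi - yhat_i.
Residuals: [-1.2175, 2.1899, -1.2175, 1.1899, 0.3381, -1.4027, 0.9677, -0.8471].
SSres = sum(residual^2) = 12.9120.

12.9120


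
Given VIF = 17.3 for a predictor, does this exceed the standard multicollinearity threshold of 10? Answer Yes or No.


The threshold is 10.
VIF = 17.3 is >= 10.
Multicollinearity indication: Yes.

Yes


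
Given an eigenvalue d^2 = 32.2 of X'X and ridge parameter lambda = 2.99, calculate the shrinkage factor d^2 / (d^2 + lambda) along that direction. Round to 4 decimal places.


Compute the denominator: 32.2 + 2.99 = 35.1900.
Shrinkage factor = 32.2 / 35.1900 = 0.9150.

0.9150


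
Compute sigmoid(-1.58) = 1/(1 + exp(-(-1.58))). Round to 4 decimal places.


Compute exp(1.5800) = 4.8550.
Sigmoid = 1 / (1 + 4.8550) = 1 / 5.8550 = 0.1708.

0.1708


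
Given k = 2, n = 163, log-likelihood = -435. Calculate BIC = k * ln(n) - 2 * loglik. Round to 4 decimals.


k * ln(n) = 2 * ln(163) = 2 * 5.093750 = 10.187500.
-2 * loglik = -2 * (-435) = 870.
BIC = 10.187500 + 870 = 880.187500, which rounds to 880.1875.

880.1875


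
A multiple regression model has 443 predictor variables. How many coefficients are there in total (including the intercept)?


Each predictor gets one coefficient, plus one intercept.
Total parameters = 443 + 1 = 444.

444


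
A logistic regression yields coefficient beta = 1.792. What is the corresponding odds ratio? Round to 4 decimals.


exp(1.792) = 6.0014.
So the odds ratio is 6.0014.

6.0014


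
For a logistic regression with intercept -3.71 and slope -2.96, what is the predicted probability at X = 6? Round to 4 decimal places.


Linear predictor: z = -3.71 + -2.96 * 6 = -21.4700.
P = 1/(1 + exp(21.4700)) = 1/(1 + 2110097517.0968) = 0.0000.

0.0000


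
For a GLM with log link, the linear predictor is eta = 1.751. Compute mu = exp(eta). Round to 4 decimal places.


Apply the inverse link:
mu = e^1.751 = 5.7604.

5.7604


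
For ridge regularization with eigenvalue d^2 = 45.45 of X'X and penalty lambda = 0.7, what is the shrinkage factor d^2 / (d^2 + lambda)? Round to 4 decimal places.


Compute the denominator: 45.45 + 0.7 = 46.1500.
Shrinkage factor = 45.45 / 46.1500 = 0.9848.

0.9848


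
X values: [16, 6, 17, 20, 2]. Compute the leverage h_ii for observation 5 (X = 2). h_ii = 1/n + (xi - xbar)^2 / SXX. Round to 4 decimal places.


Mean of X: xbar = 12.2000.
SXX = 240.8000.
For X = 2: h = 1/5 + (2 - 12.2000)^2/240.8000 = 0.6321.

0.6321


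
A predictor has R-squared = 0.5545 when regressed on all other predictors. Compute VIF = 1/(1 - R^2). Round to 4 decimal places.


VIF = 1 / (1 - 0.5545).
= 1 / 0.4455 = 2.2447.

2.2447


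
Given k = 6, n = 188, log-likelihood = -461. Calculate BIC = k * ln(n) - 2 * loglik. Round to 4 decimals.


k * ln(n) = 6 * ln(188) = 6 * 5.236442 = 31.418652.
-2 * loglik = -2 * (-461) = 922.
BIC = 31.418652 + 922 = 953.418652, which rounds to 953.4187.

953.4187


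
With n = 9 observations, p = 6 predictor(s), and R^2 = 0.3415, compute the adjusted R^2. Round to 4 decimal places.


Adjusted R^2 = 1 - (1 - R^2) * (n-1)/(n-p-1).
(1 - R^2) = 0.6585.
(n-1)/(n-p-1) = 8/2.
(1 - R^2) * (n-1) = 0.6585 * 8 = 5.2680.
Divide by (n-p-1): 5.2680 / 2 = 2.6340.
Adj R^2 = 1 - 2.6340 = -1.6340.

-1.6340


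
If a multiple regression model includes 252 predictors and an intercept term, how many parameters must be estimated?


Including the intercept, the model has 252 predictor coefficients + 1 intercept.
Total = 253.

253


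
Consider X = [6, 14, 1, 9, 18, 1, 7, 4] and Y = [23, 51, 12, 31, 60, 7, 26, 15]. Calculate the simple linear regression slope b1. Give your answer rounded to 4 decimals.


First compute the means: xbar = 7.5000, ybar = 28.1250.
Then S_xx = sum((xi - xbar)^2) = 254.0000.
S_xy = sum((xi - xbar)(yi - ybar)) = 784.5000.
b1 = S_xy / S_xx = 784.5000 / 254.0000 = 3.0886.

3.0886


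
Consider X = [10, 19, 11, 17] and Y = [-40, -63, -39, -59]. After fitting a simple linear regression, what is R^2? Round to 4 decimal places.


The fitted line is Y = -10.2894 + -2.8043*X.
SSres = 8.7489, SStot = 470.7500.
R^2 = 1 - SSres/SStot = 0.9814.

0.9814


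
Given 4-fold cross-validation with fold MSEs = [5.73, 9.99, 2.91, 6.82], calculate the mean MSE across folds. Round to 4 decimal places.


Total MSE across folds = 25.4500.
CV-MSE = 25.4500/4 = 6.3625.

6.3625


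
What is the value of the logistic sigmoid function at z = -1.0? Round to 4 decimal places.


Compute exp(1.0000) = 2.7183.
Sigmoid = 1 / (1 + 2.7183) = 1 / 3.7183 = 0.2689.

0.2689


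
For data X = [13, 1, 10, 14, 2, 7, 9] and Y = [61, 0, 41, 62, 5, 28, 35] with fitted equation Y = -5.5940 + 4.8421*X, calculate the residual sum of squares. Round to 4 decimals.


Predicted values from Y = -5.5940 + 4.8421*X.
Residuals: [3.6467, 0.7519, -1.8270, -0.1954, 0.9098, -0.3007, -2.9849].
SSres = 27.0677.

27.0677


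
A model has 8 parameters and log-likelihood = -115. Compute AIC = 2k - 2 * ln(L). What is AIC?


Compute:
2k = 2*8 = 16.
-2*loglik = -2*(-115) = 230.
AIC = 16 + 230 = 246.

246


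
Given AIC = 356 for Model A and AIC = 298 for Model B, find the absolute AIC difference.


|AIC_A - AIC_B| = |356 - 298| = 58.
Model B is preferred (lower AIC).

58


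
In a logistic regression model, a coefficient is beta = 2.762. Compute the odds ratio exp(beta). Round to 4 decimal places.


The odds ratio is computed as:
OR = e^(2.762) = 15.8315.

15.8315


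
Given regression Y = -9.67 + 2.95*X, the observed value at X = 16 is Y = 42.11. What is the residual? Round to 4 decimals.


Fitted value at X = 16 is yhat = -9.67 + 2.95*16 = 37.5300.
Residual = 42.11 - 37.5300 = 4.5800.

4.5800


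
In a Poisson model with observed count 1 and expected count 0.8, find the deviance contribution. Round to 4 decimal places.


Compute y*ln(y/mu) = 1*ln(1/0.8) = 1*0.223144 = 0.223144.
y - mu = 0.2.
D = 2*(0.223144 - (0.2)) = 0.046288, which rounds to 0.0463.

0.0463


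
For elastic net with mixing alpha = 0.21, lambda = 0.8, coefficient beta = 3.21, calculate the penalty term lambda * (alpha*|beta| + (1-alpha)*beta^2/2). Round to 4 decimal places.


alpha * |beta| = 0.21 * 3.21 = 0.6741.
(1-alpha) * beta^2/2 = 0.79 * 10.3041/2 = 4.0701.
Total = 0.8 * (0.6741 + 4.0701) = 3.7954.

3.7954


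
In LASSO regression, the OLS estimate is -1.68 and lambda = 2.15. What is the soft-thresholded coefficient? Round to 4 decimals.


|beta_OLS| = 1.68.
lambda = 2.15.
Since |beta| <= lambda, the coefficient is set to 0.
Result = 0.0000.

0.0000


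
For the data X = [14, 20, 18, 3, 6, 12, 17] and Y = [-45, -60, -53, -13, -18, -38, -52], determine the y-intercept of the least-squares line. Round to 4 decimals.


The slope is b1 = -2.8393.
Sample means are xbar = 12.8571 and ybar = -39.8571.
Intercept: b0 = -39.8571 - (-2.8393)(12.8571) = -3.3523.

-3.3523


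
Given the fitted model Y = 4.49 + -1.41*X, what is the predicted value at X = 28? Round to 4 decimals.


Substitute X = 28 into the equation:
Y = 4.49 + -1.41 * 28 = 4.49 + -39.4800 = -34.9900.

-34.9900


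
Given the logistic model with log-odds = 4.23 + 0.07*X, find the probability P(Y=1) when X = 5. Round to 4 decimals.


Compute z = 4.23 + (0.07)(5) = 4.5800.
exp(-z) = 0.0103.
P = 1/(1 + 0.0103) = 0.9898.

0.9898


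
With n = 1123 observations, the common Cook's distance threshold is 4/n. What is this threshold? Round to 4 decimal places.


Using the rule of thumb:
Threshold = 4 / 1123 = 0.0036.

0.0036


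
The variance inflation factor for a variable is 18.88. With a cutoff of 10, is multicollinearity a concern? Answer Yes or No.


Check: VIF = 18.88 vs threshold = 10.
Since 18.88 >= 10, the answer is Yes.

Yes


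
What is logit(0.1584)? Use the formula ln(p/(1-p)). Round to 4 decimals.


1 - p = 0.8416.
p/(1-p) = 0.1882.
logit = ln(0.1882) = -1.6702.

-1.6702


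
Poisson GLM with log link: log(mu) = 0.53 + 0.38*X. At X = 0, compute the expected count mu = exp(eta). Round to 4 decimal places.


eta = 0.53 + 0.38 * 0 = 0.5300.
mu = exp(0.5300) = 1.6989.

1.6989


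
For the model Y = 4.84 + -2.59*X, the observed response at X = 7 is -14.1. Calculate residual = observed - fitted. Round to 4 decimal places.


Compute yhat = 4.84 + (-2.59)(7) = -13.2900.
Residual = actual - predicted = -14.1 - -13.2900 = -0.8100.

-0.8100


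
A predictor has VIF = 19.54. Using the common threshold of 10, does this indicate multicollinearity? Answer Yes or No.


Compare VIF = 19.54 to the threshold of 10.
19.54 >= 10, so the answer is Yes.

Yes


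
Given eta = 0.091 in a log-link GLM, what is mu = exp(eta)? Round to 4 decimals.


Apply the inverse link:
mu = e^0.091 = 1.0953.

1.0953


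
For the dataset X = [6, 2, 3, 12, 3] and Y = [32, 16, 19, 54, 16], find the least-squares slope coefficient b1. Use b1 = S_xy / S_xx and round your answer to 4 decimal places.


The sample means are xbar = 5.2000 and ybar = 27.4000.
Compute S_xx = 66.8000 and S_xy = 264.6000.
Slope b1 = S_xy / S_xx = 264.6000 / 66.8000 = 3.9611.

3.9611


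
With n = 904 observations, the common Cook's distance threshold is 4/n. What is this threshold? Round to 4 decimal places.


Using the rule of thumb:
Threshold = 4 / 904 = 0.0044.

0.0044


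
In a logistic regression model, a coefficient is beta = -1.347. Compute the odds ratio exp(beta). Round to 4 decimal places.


exp(-1.347) = 0.2600.
So the odds ratio is 0.2600.

0.2600


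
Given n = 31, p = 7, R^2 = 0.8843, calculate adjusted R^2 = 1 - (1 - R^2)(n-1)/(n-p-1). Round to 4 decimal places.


Plug in: Adj R^2 = 1 - (1 - 0.8843) * 30/23.
= 1 - 0.1157 * 30/23
= 1 - 3.4710 / 23
= 1 - 0.1509 = 0.8491.

0.8491


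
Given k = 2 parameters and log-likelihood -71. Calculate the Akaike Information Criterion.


Compute:
2k = 2*2 = 4.
-2*loglik = -2*(-71) = 142.
AIC = 4 + 142 = 146.

146


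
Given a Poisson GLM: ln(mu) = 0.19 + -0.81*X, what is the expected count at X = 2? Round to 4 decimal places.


Compute eta = 0.19 + -0.81 * 2 = -1.4300.
Apply inverse link: mu = e^-1.4300 = 0.2393.

0.2393


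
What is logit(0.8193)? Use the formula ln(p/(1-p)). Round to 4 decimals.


The odds are p/(1-p) = 0.8193 / 0.1807 = 4.5340.
logit(p) = ln(4.5340) = 1.5116.

1.5116


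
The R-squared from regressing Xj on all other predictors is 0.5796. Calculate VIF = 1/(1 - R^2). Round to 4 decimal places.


VIF = 1 / (1 - 0.5796).
= 1 / 0.4204 = 2.3787.

2.3787


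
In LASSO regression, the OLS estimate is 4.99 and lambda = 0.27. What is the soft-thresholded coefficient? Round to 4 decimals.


|beta_OLS| = 4.99.
lambda = 0.27.
Since |beta| > lambda, coefficient = sign(beta)*(|beta| - lambda) = 4.7200.
Result = 4.7200.

4.7200


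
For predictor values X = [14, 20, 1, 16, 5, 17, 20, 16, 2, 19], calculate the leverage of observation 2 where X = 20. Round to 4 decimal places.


n = 10, xbar = 13.0000.
SXX = sum((xi - xbar)^2) = 498.0000.
h = 1/10 + (20 - 13.0000)^2 / 498.0000 = 0.1984.

0.1984


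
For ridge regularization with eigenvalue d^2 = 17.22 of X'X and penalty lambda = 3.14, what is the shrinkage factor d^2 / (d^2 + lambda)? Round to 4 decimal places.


d^2 + lambda = 17.22 + 3.14 = 20.3600.
Shrinkage factor = 17.22/20.3600 = 0.8458.

0.8458


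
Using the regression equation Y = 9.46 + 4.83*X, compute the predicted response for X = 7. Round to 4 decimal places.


Plug X = 7 into Y = 9.46 + 4.83*X:
Y = 9.46 + 33.8100 = 43.2700.

43.2700


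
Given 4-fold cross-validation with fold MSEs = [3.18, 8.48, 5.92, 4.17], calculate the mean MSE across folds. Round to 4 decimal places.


Total MSE across folds = 21.7500.
CV-MSE = 21.7500/4 = 5.4375.

5.4375


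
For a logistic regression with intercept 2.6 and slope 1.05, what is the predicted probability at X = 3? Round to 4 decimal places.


Compute z = 2.6 + (1.05)(3) = 5.7500.
exp(-z) = 0.0032.
P = 1/(1 + 0.0032) = 0.9968.

0.9968


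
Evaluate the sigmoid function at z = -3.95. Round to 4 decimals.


First, exp(3.9500) = 51.9354.
Then sigma(z) = 1/(1 + 51.9354) = 0.0189.

0.0189


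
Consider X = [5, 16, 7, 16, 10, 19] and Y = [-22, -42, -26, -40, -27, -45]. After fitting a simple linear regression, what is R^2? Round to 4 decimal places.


After computing the OLS fit (b0=-12.8825, b1=-1.7083):
SSres = 13.8174, SStot = 477.3333.
R^2 = 1 - 13.8174/477.3333 = 0.9711.

0.9711


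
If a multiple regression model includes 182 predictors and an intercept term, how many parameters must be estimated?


Each predictor gets one coefficient, plus one intercept.
Total parameters = 182 + 1 = 183.

183


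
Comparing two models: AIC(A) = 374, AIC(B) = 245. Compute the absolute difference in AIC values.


|AIC_A - AIC_B| = |374 - 245| = 129.
Model B is preferred (lower AIC).

129


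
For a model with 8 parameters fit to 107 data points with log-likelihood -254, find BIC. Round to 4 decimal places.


ln(107) = 4.672829.
k * ln(n) = 8 * 4.672829 = 37.382632.
-2L = 508.
BIC = 37.382632 + 508 = 545.382632, which rounds to 545.3826.

545.3826


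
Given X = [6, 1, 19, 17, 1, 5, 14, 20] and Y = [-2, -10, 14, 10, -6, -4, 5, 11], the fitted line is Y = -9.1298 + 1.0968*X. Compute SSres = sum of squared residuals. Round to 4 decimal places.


Predicted values from Y = -9.1298 + 1.0968*X.
Residuals: [0.5490, -1.9670, 2.2906, 0.4842, 2.0330, -0.3542, -1.2254, -1.8062].
SSres = 18.6743.

18.6743


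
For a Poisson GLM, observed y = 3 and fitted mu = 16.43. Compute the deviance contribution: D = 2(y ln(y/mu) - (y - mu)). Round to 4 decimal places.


First: ln(3/16.43) = -1.700497.
Then: 3 * -1.700497 = -5.101491.
y - mu = 3 - 16.43 = -13.43.
D = 2(-5.101491 - -13.43) = 16.657018, which rounds to 16.6570.

16.6570


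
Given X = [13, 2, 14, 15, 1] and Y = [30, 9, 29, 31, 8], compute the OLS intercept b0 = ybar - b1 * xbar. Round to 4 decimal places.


The slope is b1 = 1.7053.
Sample means are xbar = 9.0000 and ybar = 21.4000.
Intercept: b0 = 21.4000 - (1.7053)(9.0000) = 6.0526.

6.0526


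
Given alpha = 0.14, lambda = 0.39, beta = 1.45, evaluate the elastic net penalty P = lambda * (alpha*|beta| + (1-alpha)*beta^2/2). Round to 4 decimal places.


L1 component = 0.14 * |1.45| = 0.2030.
L2 component = 0.86 * 1.45^2 / 2 = 0.9041.
Penalty = 0.39 * (0.2030 + 0.9041) = 0.39 * 1.1071 = 0.4318.

0.4318


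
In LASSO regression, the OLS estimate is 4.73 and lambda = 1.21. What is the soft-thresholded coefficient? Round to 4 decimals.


Absolute value: |4.73| = 4.73.
Compare to lambda = 1.21.
Since |beta| > lambda, coefficient = sign(beta)*(|beta| - lambda) = 3.5200.

3.5200


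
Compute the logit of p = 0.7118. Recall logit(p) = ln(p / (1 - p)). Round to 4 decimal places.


Compute the odds: 0.7118/0.2882 = 2.4698.
Take the natural log: ln(2.4698) = 0.9041.

0.9041


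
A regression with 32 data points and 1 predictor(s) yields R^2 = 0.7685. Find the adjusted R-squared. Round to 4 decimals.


Using the formula:
(1 - 0.7685) = 0.2315.
Multiply by 31/30: 0.2315 * 31 = 7.1765, then 7.1765 / 30 = 0.2392.
Adj R^2 = 1 - 0.2392 = 0.7608.

0.7608


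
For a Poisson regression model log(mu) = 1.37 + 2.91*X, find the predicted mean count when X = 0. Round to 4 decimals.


Linear predictor: eta = 1.37 + (2.91)(0) = 1.3700.
Expected count: mu = exp(1.3700) = 3.9354.

3.9354


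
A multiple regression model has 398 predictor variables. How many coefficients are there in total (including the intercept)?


Total coefficients = number of predictors + 1 (for the intercept).
= 398 + 1 = 399.

399


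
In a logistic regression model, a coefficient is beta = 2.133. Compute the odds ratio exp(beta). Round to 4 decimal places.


exp(2.133) = 8.4401.
So the odds ratio is 8.4401.

8.4401


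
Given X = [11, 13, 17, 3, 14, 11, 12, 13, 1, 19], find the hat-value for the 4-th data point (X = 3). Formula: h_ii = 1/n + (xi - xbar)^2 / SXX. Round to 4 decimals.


Compute xbar = 11.4000 with n = 10 observations.
SXX = 280.4000.
Leverage = 1/10 + (3 - 11.4000)^2/280.4000 = 0.3516.

0.3516


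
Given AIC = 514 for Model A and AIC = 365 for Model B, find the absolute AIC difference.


|AIC_A - AIC_B| = |514 - 365| = 149.
Model B is preferred (lower AIC).

149


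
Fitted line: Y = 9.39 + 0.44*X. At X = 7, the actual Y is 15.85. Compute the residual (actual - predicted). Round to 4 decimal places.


Predicted = 9.39 + 0.44 * 7 = 12.4700.
Residual = 15.85 - 12.4700 = 3.3800.

3.3800


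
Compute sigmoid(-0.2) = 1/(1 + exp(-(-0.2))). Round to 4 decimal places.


Compute exp(0.2000) = 1.2214.
Sigmoid = 1 / (1 + 1.2214) = 1 / 2.2214 = 0.4502.

0.4502


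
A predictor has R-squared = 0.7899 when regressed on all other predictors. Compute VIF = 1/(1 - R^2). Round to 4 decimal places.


Using VIF = 1/(1 - R^2_j):
1 - 0.7899 = 0.2101.
VIF = 4.7596.

4.7596


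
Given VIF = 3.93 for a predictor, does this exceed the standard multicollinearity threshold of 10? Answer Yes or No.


The threshold is 10.
VIF = 3.93 is < 10.
Multicollinearity indication: No.

No


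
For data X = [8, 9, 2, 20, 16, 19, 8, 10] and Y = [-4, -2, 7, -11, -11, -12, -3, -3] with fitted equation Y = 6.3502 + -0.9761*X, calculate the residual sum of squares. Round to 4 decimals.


Compute predicted values, then residuals = yi - yhat_i.
Residuals: [-2.5414, 0.4347, 2.6020, 2.1718, -1.7326, 0.1957, -1.5414, 0.4108].
SSres = sum(residual^2) = 23.7197.

23.7197
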